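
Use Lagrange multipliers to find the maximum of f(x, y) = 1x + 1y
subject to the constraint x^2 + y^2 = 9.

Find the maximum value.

Set up Lagrange conditions: grad f = lambda * grad g
  1 = 2*lambda*x
  1 = 2*lambda*y
From these: x/y = 1/1, so x = 1t, y = 1t for some t.
Substitute into constraint: (1t)^2 + (1t)^2 = 9
  t^2 * 2 = 9
  t = sqrt(9/2)
Maximum = 1*x + 1*y = (1^2 + 1^2)*t = 2 * sqrt(9/2) = sqrt(18)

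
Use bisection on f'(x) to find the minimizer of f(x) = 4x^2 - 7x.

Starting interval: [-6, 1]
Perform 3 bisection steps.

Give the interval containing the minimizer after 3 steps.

Finding critical point of f(x) = 4x^2 - 7x using bisection on f'(x) = 8x + -7.
f'(x) = 0 when x = 7/8.
Starting interval: [-6, 1]
Step 1: mid = -5/2, f'(mid) = -27, new interval = [-5/2, 1]
Step 2: mid = -3/4, f'(mid) = -13, new interval = [-3/4, 1]
Step 3: mid = 1/8, f'(mid) = -6, new interval = [1/8, 1]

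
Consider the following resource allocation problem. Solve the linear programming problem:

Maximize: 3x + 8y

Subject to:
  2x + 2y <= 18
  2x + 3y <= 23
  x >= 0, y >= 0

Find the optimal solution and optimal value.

Feasible vertices: (0, 0), (0, 23/3), (4, 5), (9, 0)
Objective 3x + 8y at each:
  (0, 0): 0
  (0, 23/3): 184/3
  (4, 5): 52
  (9, 0): 27
Maximum is 184/3 at (0, 23/3).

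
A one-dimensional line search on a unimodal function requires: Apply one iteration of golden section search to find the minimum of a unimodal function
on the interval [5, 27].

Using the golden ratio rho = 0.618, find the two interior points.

Golden section search on [5, 27].
Golden ratio rho = 0.618 (approx).
Interior points:
  x_1 = 5 + (1-0.618)*22 = 13.4040
  x_2 = 5 + 0.618*22 = 18.5960
Compare f(x_1) and f(x_2) to determine which subinterval to keep.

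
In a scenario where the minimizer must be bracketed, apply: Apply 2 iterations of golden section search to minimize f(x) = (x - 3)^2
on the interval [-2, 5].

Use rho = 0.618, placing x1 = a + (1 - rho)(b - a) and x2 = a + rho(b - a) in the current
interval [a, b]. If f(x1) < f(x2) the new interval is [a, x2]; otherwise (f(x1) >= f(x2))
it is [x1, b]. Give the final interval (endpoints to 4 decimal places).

Golden section search for min of f(x) = (x - 3)^2 on [-2, 5].
Each step: x1 = a + (1 - rho)(b - a), x2 = a + rho(b - a); if f(x1) < f(x2) keep [a, x2], otherwise keep [x1, b].
Step 1: [-2.0000, 5.0000], x1=0.6740 (f=5.4103), x2=2.3260 (f=0.4543); f(x1) > f(x2) => keep [0.6740, 5.0000]
Step 2: [0.6740, 5.0000], x1=2.3265 (f=0.4536), x2=3.3475 (f=0.1207); f(x1) > f(x2) => keep [2.3265, 5.0000]
Final interval: [2.3265, 5.0000]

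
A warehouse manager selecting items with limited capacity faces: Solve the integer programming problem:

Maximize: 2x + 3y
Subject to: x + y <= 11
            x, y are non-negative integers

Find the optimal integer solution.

Objective: 2x + 3y, constraint: x + y <= 11
Coefficient of y is 3 > coefficient of x is 2, so allocate the entire budget to y.
Optimal: x = 0, y = 11, value = 33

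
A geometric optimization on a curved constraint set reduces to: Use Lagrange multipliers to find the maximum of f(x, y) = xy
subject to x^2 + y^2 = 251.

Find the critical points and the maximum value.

Lagrange conditions: y = 2*lambda*x and x = 2*lambda*y
If x = 0 then y = 0, violating the constraint, so x, y != 0.
Dividing: y/x = x/y => x^2 = y^2 => y = x or y = -x
Constraint: 2x^2 = 251 => x^2 = 251/2 => x = +/-sqrt(251/2)
Critical points: (sqrt(251/2), sqrt(251/2)), (-sqrt(251/2), -sqrt(251/2)), (sqrt(251/2), -sqrt(251/2)), (-sqrt(251/2), sqrt(251/2))
  y = x:  xy = x^2 = 251/2  at (sqrt(251/2), sqrt(251/2)) and (-sqrt(251/2), -sqrt(251/2))
  y = -x: xy = -x^2 = -251/2 at (sqrt(251/2), -sqrt(251/2)) and (-sqrt(251/2), sqrt(251/2))
Maximum xy = 251/2 at (sqrt(251/2), sqrt(251/2)) and (-sqrt(251/2), -sqrt(251/2))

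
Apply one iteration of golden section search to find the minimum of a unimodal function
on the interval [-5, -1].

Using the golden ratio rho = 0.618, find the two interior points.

Golden section search on [-5, -1].
Golden ratio rho = 0.618 (approx).
Interior points:
  x_1 = -5 + (1-0.618)*4 = -3.4720
  x_2 = -5 + 0.618*4 = -2.5280
Compare f(x_1) and f(x_2) to determine which subinterval to keep.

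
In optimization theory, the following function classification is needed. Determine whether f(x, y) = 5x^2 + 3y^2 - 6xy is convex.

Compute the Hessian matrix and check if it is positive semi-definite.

f(x,y) = 5x^2 + 3y^2 - 6xy
Hessian H = [[10, -6], [-6, 6]]
trace(H) = 16, det(H) = 24
Eigenvalues: (16 +/- sqrt(160)) / 2 = 14.32, 1.675
Since both eigenvalues > 0, f is convex.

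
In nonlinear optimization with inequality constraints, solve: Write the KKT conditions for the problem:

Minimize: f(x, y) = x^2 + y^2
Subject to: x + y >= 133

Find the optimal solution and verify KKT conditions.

KKT conditions for min x^2 + y^2 s.t. x + y >= 133:
Stationarity: 2x = mu, 2y = mu
So x = y = mu/2.
Complementary slackness: mu*(x + y - 133) = 0
Primal feasibility: x + y >= 133; dual feasibility: mu >= 0
If mu = 0 then x = y = 0, but 0 + 0 < 133 is infeasible, so the constraint is active.
Constraint active: x + y = 2*(mu/2) = 133 => mu = 133
x = y = 133/2, f = 17689/2
Verify: stationarity 2*(133/2) = 133 = mu; primal 133/2 + 133/2 = 133 >= 133; dual mu = 133 >= 0; complementary slackness 133*(133 - 133) = 0. All KKT conditions hold.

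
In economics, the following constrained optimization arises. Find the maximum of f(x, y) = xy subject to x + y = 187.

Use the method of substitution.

Substitute y = 187 - x into f(x,y) = xy:
g(x) = x(187 - x) = 187x - x^2
g'(x) = 187 - 2x = 0  =>  x = 187/2
y = 187 - 187/2 = 187/2
Maximum value = (187/2) * (187/2) = 34969/4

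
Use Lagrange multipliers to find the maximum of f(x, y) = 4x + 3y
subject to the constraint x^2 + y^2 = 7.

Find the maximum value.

Set up Lagrange conditions: grad f = lambda * grad g
  4 = 2*lambda*x
  3 = 2*lambda*y
From these: x/y = 4/3, so x = 4t, y = 3t for some t.
Substitute into constraint: (4t)^2 + (3t)^2 = 7
  t^2 * 25 = 7
  t = sqrt(7/25)
Maximum = 4*x + 3*y = (4^2 + 3^2)*t = 25 * sqrt(7/25) = sqrt(175)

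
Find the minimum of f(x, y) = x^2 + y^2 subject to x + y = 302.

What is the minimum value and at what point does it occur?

Substitute y = 302 - x into f(x,y) = x^2 + y^2:
g(x) = x^2 + (302 - x)^2 = 2x^2 - 604x + 91204
g'(x) = 4x - 604 = 0  =>  x = 151
y = 302 - 151 = 151
Minimum value = 151^2 + 151^2 = 45602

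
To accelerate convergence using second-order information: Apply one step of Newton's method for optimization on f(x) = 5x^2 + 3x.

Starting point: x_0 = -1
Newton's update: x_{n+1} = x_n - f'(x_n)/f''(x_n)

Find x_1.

f(x) = 5x^2 + 3x
f'(x) = 10x + (3), f''(x) = 10
Newton step: x_1 = x_0 - f'(x_0)/f''(x_0)
f'(-1) = -7
x_1 = -1 - -7/10 = -3/10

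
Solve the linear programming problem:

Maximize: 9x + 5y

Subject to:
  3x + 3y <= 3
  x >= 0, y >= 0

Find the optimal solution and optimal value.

The feasible region has vertices at [(0, 0), (1, 0), (0, 1)].
Checking objective 9x + 5y at each vertex:
  (0, 0): 9*0 + 5*0 = 0
  (1, 0): 9*1 + 5*0 = 9
  (0, 1): 9*0 + 5*1 = 5
Maximum is 9 at (1, 0).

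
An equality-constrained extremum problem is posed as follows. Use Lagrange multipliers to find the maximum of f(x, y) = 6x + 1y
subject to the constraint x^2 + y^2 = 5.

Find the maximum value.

Set up Lagrange conditions: grad f = lambda * grad g
  6 = 2*lambda*x
  1 = 2*lambda*y
From these: x/y = 6/1, so x = 6t, y = 1t for some t.
Substitute into constraint: (6t)^2 + (1t)^2 = 5
  t^2 * 37 = 5
  t = sqrt(5/37)
Maximum = 6*x + 1*y = (6^2 + 1^2)*t = 37 * sqrt(5/37) = sqrt(185)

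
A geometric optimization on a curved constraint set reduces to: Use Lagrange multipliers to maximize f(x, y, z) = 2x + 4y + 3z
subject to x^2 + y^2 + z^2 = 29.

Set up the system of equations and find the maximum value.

Lagrange conditions: 2 = 2*lambda*x, 4 = 2*lambda*y, 3 = 2*lambda*z
So x:2 = y:4 = z:3, i.e. x = 2t, y = 4t, z = 3t
Constraint: t^2*(2^2 + 4^2 + 3^2) = 29
  t^2 * 29 = 29  =>  t = sqrt(1)
Maximum = 2*2t + 4*4t + 3*3t = 29*sqrt(1) = 29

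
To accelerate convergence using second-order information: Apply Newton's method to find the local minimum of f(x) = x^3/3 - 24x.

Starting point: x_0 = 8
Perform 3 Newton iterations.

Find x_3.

f(x) = x^3/3 - 24x
f'(x) = x^2 - 24, f''(x) = 2x
Newton update: x_{n+1} = x_n - (x_n^2 - 24)/(2*x_n)
Step 1: x_0 = 8, f'=40, f''=16, x_1 = 11/2
Step 2: x_1 = 11/2, f'=25/4, f''=11, x_2 = 217/44
Step 3: x_2 = 217/44, f'=625/1936, f''=217/22, x_3 = 93553/19096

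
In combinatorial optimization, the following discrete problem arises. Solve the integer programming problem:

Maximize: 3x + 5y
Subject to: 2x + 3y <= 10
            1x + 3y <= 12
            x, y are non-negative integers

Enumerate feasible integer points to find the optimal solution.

Constraint 1: 2x + 3y <= 10
Constraint 2: 1x + 3y <= 12
Feasible x range (need y >= 0): 0 <= x <= min(10/2, 12/1) => x in {0, ..., 5}.
Enumerate feasible integer points row by row (the coefficient of y is 5 > 0, so for each x the largest feasible y gives the best value):
  x = 0: y <= min((10 - 2*0)/3, (12 - 1*0)/3) => y in {0, ..., 3}; best 3*0 + 5*3 = 15
  x = 1: y <= min((10 - 2*1)/3, (12 - 1*1)/3) => y in {0, ..., 2}; best 3*1 + 5*2 = 13
  x = 2: y <= min((10 - 2*2)/3, (12 - 1*2)/3) => y in {0, ..., 2}; best 3*2 + 5*2 = 16
  x = 3: y <= min((10 - 2*3)/3, (12 - 1*3)/3) => y in {0, ..., 1}; best 3*3 + 5*1 = 14
  x = 4: y <= min((10 - 2*4)/3, (12 - 1*4)/3) => y in {0}; best 3*4 + 5*0 = 12
  x = 5: y <= min((10 - 2*5)/3, (12 - 1*5)/3) => y in {0}; best 3*5 + 5*0 = 15
The maximum 3x + 5y = 16 is achieved at x = 2, y = 2.
Check: 2*2 + 3*2 = 10 <= 10 and 1*2 + 3*2 = 8 <= 12.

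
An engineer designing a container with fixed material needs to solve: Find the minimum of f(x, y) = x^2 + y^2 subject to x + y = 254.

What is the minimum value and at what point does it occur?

Substitute y = 254 - x into f(x,y) = x^2 + y^2:
g(x) = x^2 + (254 - x)^2 = 2x^2 - 508x + 64516
g'(x) = 4x - 508 = 0  =>  x = 127
y = 254 - 127 = 127
Minimum value = 127^2 + 127^2 = 32258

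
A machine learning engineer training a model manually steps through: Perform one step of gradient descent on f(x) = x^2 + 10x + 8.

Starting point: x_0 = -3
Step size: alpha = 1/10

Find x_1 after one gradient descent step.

f(x) = x^2 + 10x + 8
f'(x) = 2x + 10
f'(-3) = 2*-3 + (10) = 4
x_1 = x_0 - alpha * f'(x_0) = -3 - 1/10 * 4 = -17/5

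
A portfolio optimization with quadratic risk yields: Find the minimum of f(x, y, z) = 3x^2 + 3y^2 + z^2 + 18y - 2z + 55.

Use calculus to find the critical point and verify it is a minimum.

f(x,y,z) = 3x^2 + 3y^2 + z^2 + 18y - 2z + 55
df/dx = 6x + (0) = 0 => x = 0
df/dy = 6y + (18) = 0 => y = -3
df/dz = 2z + (-2) = 0 => z = 1
f(0,-3,1) = 3*(0)^2 + 3*(-3)^2 + 1*(1)^2 + 18*(-3) + -2*(1) + 55 = 27
Hessian is diagonal with entries 6, 6, 2 > 0, confirmed minimum.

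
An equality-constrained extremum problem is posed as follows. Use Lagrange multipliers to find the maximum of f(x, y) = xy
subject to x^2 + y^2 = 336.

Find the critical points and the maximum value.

Lagrange conditions: y = 2*lambda*x and x = 2*lambda*y
If x = 0 then y = 0, violating the constraint, so x, y != 0.
Dividing: y/x = x/y => x^2 = y^2 => y = x or y = -x
Constraint: 2x^2 = 336 => x^2 = 168 => x = +/-sqrt(168)
Critical points: (sqrt(168), sqrt(168)), (-sqrt(168), -sqrt(168)), (sqrt(168), -sqrt(168)), (-sqrt(168), sqrt(168))
  y = x:  xy = x^2 = 168  at (sqrt(168), sqrt(168)) and (-sqrt(168), -sqrt(168))
  y = -x: xy = -x^2 = -168 at (sqrt(168), -sqrt(168)) and (-sqrt(168), sqrt(168))
Maximum xy = 168 at (sqrt(168), sqrt(168)) and (-sqrt(168), -sqrt(168))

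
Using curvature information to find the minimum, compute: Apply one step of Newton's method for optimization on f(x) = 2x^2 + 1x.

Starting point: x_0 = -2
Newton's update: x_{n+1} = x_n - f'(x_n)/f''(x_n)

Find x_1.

f(x) = 2x^2 + 1x
f'(x) = 4x + (1), f''(x) = 4
Newton step: x_1 = x_0 - f'(x_0)/f''(x_0)
f'(-2) = -7
x_1 = -2 - -7/4 = -1/4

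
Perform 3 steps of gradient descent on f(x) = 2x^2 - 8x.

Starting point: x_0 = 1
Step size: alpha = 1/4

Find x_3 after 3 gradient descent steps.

f(x) = 2x^2 - 8x, f'(x) = 4x + (-8)
Step 1: f'(1) = -4, x_1 = 1 - 1/4 * -4 = 2
Step 2: f'(2) = 0, x_2 = 2 - 1/4 * 0 = 2
Step 3: f'(2) = 0, x_3 = 2 - 1/4 * 0 = 2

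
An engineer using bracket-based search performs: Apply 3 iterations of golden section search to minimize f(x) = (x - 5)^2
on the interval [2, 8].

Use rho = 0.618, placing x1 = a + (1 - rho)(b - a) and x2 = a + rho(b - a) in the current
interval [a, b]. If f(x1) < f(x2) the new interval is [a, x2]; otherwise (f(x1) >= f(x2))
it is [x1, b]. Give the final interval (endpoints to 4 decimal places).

Golden section search for min of f(x) = (x - 5)^2 on [2, 8].
Each step: x1 = a + (1 - rho)(b - a), x2 = a + rho(b - a); if f(x1) < f(x2) keep [a, x2], otherwise keep [x1, b].
Step 1: [2.0000, 8.0000], x1=4.2920 (f=0.5013), x2=5.7080 (f=0.5013); f(x1) = f(x2) (tie, not '<') => keep [4.2920, 8.0000]
Step 2: [4.2920, 8.0000], x1=5.7085 (f=0.5019), x2=6.5835 (f=2.5076); f(x1) < f(x2) => keep [4.2920, 6.5835]
Step 3: [4.2920, 6.5835], x1=5.1674 (f=0.0280), x2=5.7082 (f=0.5015); f(x1) < f(x2) => keep [4.2920, 5.7082]
Final interval: [4.2920, 5.7082]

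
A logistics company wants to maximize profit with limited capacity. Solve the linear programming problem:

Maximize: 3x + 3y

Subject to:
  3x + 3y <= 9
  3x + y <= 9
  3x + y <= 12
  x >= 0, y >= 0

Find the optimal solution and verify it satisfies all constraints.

Feasible vertices: (0, 0), (0, 3), (3, 0)
Objective 3x + 3y at each vertex:
  (0, 0): 0
  (0, 3): 9
  (3, 0): 9
Maximum is 9 at (0, 3).
Verify constraints at (x, y) = (0, 3):
  3*0 + 3*3 = 9 <= 9 (active)
  3*0 + 1*3 = 3 <= 9
  3*0 + 1*3 = 3 <= 12
  x = 0 >= 0, y = 3 >= 0. All constraints satisfied.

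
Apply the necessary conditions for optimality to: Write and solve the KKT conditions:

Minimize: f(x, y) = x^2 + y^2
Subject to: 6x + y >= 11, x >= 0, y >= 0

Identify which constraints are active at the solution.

KKT conditions for min x^2 + y^2 s.t. 6x + 1y >= 11, x >= 0, y >= 0:
Stationarity: 2x = mu*6 + mu_x, 2y = mu*1 + mu_y, with mu, mu_x, mu_y >= 0
Complementary slackness: mu*(6x + y - 11) = 0, mu_x*x = 0, mu_y*y = 0
(0, 0) is infeasible (6*0 + 1*0 < 11), so if mu = 0 stationarity would force x = mu_x/2 >= 0, y = mu_y/2 >= 0 with mu_x*x = mu_y*y = 0, i.e. x = y = 0: contradiction. Hence mu > 0 and 6x + y = 11 is active.
Try x > 0, y > 0 (so mu_x = mu_y = 0): x = 6*mu/2, y = 1*mu/2
Substitute: 6*(6*mu/2) + 1*(1*mu/2) = 11
  mu*37/2 = 11 => mu = 22/37
x* = 66/37 > 0, y* = 11/37 > 0, consistent with mu_x = mu_y = 0.
f is convex and the constraints are linear, so this KKT point is the global minimum.
f* = 121/37
Active constraints: 6x + y >= 11 (holds with equality, mu = 22/37 > 0); x >= 0 and y >= 0 are inactive (mu_x = mu_y = 0).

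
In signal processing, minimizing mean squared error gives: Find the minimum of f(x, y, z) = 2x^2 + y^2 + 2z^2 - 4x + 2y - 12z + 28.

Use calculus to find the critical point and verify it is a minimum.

f(x,y,z) = 2x^2 + y^2 + 2z^2 - 4x + 2y - 12z + 28
df/dx = 4x + (-4) = 0 => x = 1
df/dy = 2y + (2) = 0 => y = -1
df/dz = 4z + (-12) = 0 => z = 3
f(1,-1,3) = 2*(1)^2 + 1*(-1)^2 + 2*(3)^2 + -4*(1) + 2*(-1) + -12*(3) + 28 = 7
Hessian is diagonal with entries 4, 2, 4 > 0, confirmed minimum.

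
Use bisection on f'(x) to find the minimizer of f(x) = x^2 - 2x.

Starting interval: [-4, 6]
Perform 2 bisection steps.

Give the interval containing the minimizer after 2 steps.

Finding critical point of f(x) = x^2 - 2x using bisection on f'(x) = 2x + -2.
f'(x) = 0 when x = 1.
Starting interval: [-4, 6]
Step 1: mid = 1, f'(mid) = 0, new interval = [1, 1]
Step 2: mid = 1, f'(mid) = 0, new interval = [1, 1]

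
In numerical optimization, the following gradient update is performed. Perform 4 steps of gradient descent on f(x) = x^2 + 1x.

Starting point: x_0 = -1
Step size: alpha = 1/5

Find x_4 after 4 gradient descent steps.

f(x) = x^2 + 1x, f'(x) = 2x + (1)
Step 1: f'(-1) = -1, x_1 = -1 - 1/5 * -1 = -4/5
Step 2: f'(-4/5) = -3/5, x_2 = -4/5 - 1/5 * -3/5 = -17/25
Step 3: f'(-17/25) = -9/25, x_3 = -17/25 - 1/5 * -9/25 = -76/125
Step 4: f'(-76/125) = -27/125, x_4 = -76/125 - 1/5 * -27/125 = -353/625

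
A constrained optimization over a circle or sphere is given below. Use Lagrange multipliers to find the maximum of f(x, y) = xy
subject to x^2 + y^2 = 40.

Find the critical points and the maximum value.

Lagrange conditions: y = 2*lambda*x and x = 2*lambda*y
If x = 0 then y = 0, violating the constraint, so x, y != 0.
Dividing: y/x = x/y => x^2 = y^2 => y = x or y = -x
Constraint: 2x^2 = 40 => x^2 = 20 => x = +/-sqrt(20)
Critical points: (sqrt(20), sqrt(20)), (-sqrt(20), -sqrt(20)), (sqrt(20), -sqrt(20)), (-sqrt(20), sqrt(20))
  y = x:  xy = x^2 = 20  at (sqrt(20), sqrt(20)) and (-sqrt(20), -sqrt(20))
  y = -x: xy = -x^2 = -20 at (sqrt(20), -sqrt(20)) and (-sqrt(20), sqrt(20))
Maximum xy = 20 at (sqrt(20), sqrt(20)) and (-sqrt(20), -sqrt(20))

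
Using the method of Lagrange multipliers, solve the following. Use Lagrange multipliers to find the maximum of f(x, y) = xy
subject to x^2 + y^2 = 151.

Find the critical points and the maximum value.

Lagrange conditions: y = 2*lambda*x and x = 2*lambda*y
If x = 0 then y = 0, violating the constraint, so x, y != 0.
Dividing: y/x = x/y => x^2 = y^2 => y = x or y = -x
Constraint: 2x^2 = 151 => x^2 = 151/2 => x = +/-sqrt(151/2)
Critical points: (sqrt(151/2), sqrt(151/2)), (-sqrt(151/2), -sqrt(151/2)), (sqrt(151/2), -sqrt(151/2)), (-sqrt(151/2), sqrt(151/2))
  y = x:  xy = x^2 = 151/2  at (sqrt(151/2), sqrt(151/2)) and (-sqrt(151/2), -sqrt(151/2))
  y = -x: xy = -x^2 = -151/2 at (sqrt(151/2), -sqrt(151/2)) and (-sqrt(151/2), sqrt(151/2))
Maximum xy = 151/2 at (sqrt(151/2), sqrt(151/2)) and (-sqrt(151/2), -sqrt(151/2))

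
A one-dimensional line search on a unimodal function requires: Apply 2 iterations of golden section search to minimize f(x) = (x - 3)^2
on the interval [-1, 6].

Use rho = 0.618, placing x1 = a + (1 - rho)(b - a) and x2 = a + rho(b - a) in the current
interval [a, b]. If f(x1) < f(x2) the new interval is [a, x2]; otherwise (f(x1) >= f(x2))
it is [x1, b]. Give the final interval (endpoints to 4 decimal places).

Golden section search for min of f(x) = (x - 3)^2 on [-1, 6].
Each step: x1 = a + (1 - rho)(b - a), x2 = a + rho(b - a); if f(x1) < f(x2) keep [a, x2], otherwise keep [x1, b].
Step 1: [-1.0000, 6.0000], x1=1.6740 (f=1.7583), x2=3.3260 (f=0.1063); f(x1) > f(x2) => keep [1.6740, 6.0000]
Step 2: [1.6740, 6.0000], x1=3.3265 (f=0.1066), x2=4.3475 (f=1.8157); f(x1) < f(x2) => keep [1.6740, 4.3475]
Final interval: [1.6740, 4.3475]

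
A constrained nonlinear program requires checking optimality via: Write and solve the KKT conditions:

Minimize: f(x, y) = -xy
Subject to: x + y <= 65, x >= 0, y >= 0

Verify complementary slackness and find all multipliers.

Problem: min -xy s.t. x + y <= 65 (multiplier lambda), x >= 0 (mu_x), y >= 0 (mu_y)
KKT stationarity: -y + lambda - mu_x = 0, -x + lambda - mu_y = 0, with lambda, mu_x, mu_y >= 0
Complementary slackness: lambda*(x + y - 65) = 0, mu_x*x = 0, mu_y*y = 0
If lambda = 0: y = -mu_x <= 0 and x = -mu_y <= 0 force x = y = 0 with f = 0; but x = y = 65/2 is feasible with f = -4225/4 < 0, so this is not the minimum. Hence lambda > 0 and x + y = 65.
Try x > 0, y > 0 (so mu_x = mu_y = 0): y = lambda, x = lambda => x = y = lambda
x + y = 65 => 2*lambda = 65 => lambda = 65/2
x* = y* = 65/2 > 0, consistent with mu_x = mu_y = 0.
(Any feasible point with x = 0 or y = 0 has f = 0 > -4225/4, so the minimum is not on those boundaries.)
min(-xy) = -4225/4 (i.e. max xy = 4225/4)
Multipliers: lambda = 65/2, mu_x = 0, mu_y = 0
Complementary slackness: lambda*(x + y - 65) = 65/2*(65/2 + 65/2 - 65) = 0, mu_x*x = 0*65/2 = 0, mu_y*y = 0*65/2 = 0. Satisfied.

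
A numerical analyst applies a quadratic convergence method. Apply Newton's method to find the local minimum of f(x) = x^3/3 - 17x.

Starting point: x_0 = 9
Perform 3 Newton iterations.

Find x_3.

f(x) = x^3/3 - 17x
f'(x) = x^2 - 17, f''(x) = 2x
Newton update: x_{n+1} = x_n - (x_n^2 - 17)/(2*x_n)
Step 1: x_0 = 9, f'=64, f''=18, x_1 = 49/9
Step 2: x_1 = 49/9, f'=1024/81, f''=98/9, x_2 = 1889/441
Step 3: x_2 = 1889/441, f'=262144/194481, f''=3778/441, x_3 = 3437249/833049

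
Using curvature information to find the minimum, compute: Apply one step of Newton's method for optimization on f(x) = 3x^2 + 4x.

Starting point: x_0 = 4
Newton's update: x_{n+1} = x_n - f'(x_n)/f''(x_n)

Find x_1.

f(x) = 3x^2 + 4x
f'(x) = 6x + (4), f''(x) = 6
Newton step: x_1 = x_0 - f'(x_0)/f''(x_0)
f'(4) = 28
x_1 = 4 - 28/6 = -2/3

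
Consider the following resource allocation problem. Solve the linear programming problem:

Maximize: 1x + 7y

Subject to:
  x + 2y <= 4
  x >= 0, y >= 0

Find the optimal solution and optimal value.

The feasible region has vertices at [(0, 0), (4, 0), (0, 2)].
Checking objective 1x + 7y at each vertex:
  (0, 0): 1*0 + 7*0 = 0
  (4, 0): 1*4 + 7*0 = 4
  (0, 2): 1*0 + 7*2 = 14
Maximum is 14 at (0, 2).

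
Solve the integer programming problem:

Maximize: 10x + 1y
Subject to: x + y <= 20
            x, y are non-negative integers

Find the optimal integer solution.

Objective: 10x + 1y, constraint: x + y <= 20
Coefficient of x is 10 >= coefficient of y is 1, so allocate the entire budget to x.
Optimal: x = 20, y = 0, value = 200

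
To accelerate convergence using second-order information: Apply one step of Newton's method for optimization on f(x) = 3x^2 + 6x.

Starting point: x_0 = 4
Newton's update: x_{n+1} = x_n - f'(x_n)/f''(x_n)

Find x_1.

f(x) = 3x^2 + 6x
f'(x) = 6x + (6), f''(x) = 6
Newton step: x_1 = x_0 - f'(x_0)/f''(x_0)
f'(4) = 30
x_1 = 4 - 30/6 = -1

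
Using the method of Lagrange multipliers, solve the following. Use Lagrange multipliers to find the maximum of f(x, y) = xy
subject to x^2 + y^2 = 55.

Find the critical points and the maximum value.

Lagrange conditions: y = 2*lambda*x and x = 2*lambda*y
If x = 0 then y = 0, violating the constraint, so x, y != 0.
Dividing: y/x = x/y => x^2 = y^2 => y = x or y = -x
Constraint: 2x^2 = 55 => x^2 = 55/2 => x = +/-sqrt(55/2)
Critical points: (sqrt(55/2), sqrt(55/2)), (-sqrt(55/2), -sqrt(55/2)), (sqrt(55/2), -sqrt(55/2)), (-sqrt(55/2), sqrt(55/2))
  y = x:  xy = x^2 = 55/2  at (sqrt(55/2), sqrt(55/2)) and (-sqrt(55/2), -sqrt(55/2))
  y = -x: xy = -x^2 = -55/2 at (sqrt(55/2), -sqrt(55/2)) and (-sqrt(55/2), sqrt(55/2))
Maximum xy = 55/2 at (sqrt(55/2), sqrt(55/2)) and (-sqrt(55/2), -sqrt(55/2))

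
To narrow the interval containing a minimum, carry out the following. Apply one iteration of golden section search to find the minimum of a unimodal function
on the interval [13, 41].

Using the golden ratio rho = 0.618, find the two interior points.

Golden section search on [13, 41].
Golden ratio rho = 0.618 (approx).
Interior points:
  x_1 = 13 + (1-0.618)*28 = 23.6960
  x_2 = 13 + 0.618*28 = 30.3040
Compare f(x_1) and f(x_2) to determine which subinterval to keep.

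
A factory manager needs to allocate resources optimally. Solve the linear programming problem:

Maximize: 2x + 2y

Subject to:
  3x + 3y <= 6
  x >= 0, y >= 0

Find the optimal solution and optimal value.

The feasible region has vertices at [(0, 0), (2, 0), (0, 2)].
Checking objective 2x + 2y at each vertex:
  (0, 0): 2*0 + 2*0 = 0
  (2, 0): 2*2 + 2*0 = 4
  (0, 2): 2*0 + 2*2 = 4
Maximum is 4 at (2, 0).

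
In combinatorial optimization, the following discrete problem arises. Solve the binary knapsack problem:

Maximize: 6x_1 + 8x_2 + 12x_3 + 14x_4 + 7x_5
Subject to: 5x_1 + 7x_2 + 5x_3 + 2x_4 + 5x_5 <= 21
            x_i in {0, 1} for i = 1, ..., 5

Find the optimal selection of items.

Items: item 1 (v=6, w=5), item 2 (v=8, w=7), item 3 (v=12, w=5), item 4 (v=14, w=2), item 5 (v=7, w=5)
Capacity: 21
Checking all 32 subsets (w = total weight, v = total value):
  {}: w = 0, v = 0
  {1}: w = 5, v = 6
  {2}: w = 7, v = 8
  {3}: w = 5, v = 12
  {4}: w = 2, v = 14
  {5}: w = 5, v = 7
  {1, 2}: w = 12, v = 14
  {1, 3}: w = 10, v = 18
  {1, 4}: w = 7, v = 20
  {1, 5}: w = 10, v = 13
  {2, 3}: w = 12, v = 20
  {2, 4}: w = 9, v = 22
  {2, 5}: w = 12, v = 15
  {3, 4}: w = 7, v = 26
  {3, 5}: w = 10, v = 19
  {4, 5}: w = 7, v = 21
  {1, 2, 3}: w = 17, v = 26
  {1, 2, 4}: w = 14, v = 28
  {1, 2, 5}: w = 17, v = 21
  {1, 3, 4}: w = 12, v = 32
  {1, 3, 5}: w = 15, v = 25
  {1, 4, 5}: w = 12, v = 27
  {2, 3, 4}: w = 14, v = 34
  {2, 3, 5}: w = 17, v = 27
  {2, 4, 5}: w = 14, v = 29
  {3, 4, 5}: w = 12, v = 33
  {1, 2, 3, 4}: w = 19, v = 40
  {1, 2, 3, 5}: w = 22 > 21, infeasible
  {1, 2, 4, 5}: w = 19, v = 35
  {1, 3, 4, 5}: w = 17, v = 39
  {2, 3, 4, 5}: w = 19, v = 41
  {1, 2, 3, 4, 5}: w = 24 > 21, infeasible
Best feasible subset: items [2, 3, 4, 5]
Total weight: 19 <= 21, total value: 41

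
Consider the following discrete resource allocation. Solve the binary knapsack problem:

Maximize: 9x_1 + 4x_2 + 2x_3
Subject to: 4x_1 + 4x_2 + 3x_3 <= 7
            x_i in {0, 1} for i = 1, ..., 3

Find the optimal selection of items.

Items: item 1 (v=9, w=4), item 2 (v=4, w=4), item 3 (v=2, w=3)
Capacity: 7
Checking all 8 subsets (w = total weight, v = total value):
  {}: w = 0, v = 0
  {1}: w = 4, v = 9
  {2}: w = 4, v = 4
  {3}: w = 3, v = 2
  {1, 2}: w = 8 > 7, infeasible
  {1, 3}: w = 7, v = 11
  {2, 3}: w = 7, v = 6
  {1, 2, 3}: w = 11 > 7, infeasible
Best feasible subset: items [1, 3]
Total weight: 7 <= 7, total value: 11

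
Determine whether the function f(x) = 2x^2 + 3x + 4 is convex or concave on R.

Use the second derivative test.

f(x) = 2x^2 + 3x + 4
f'(x) = 4x + 3
f''(x) = 4
Since f''(x) = 4 > 0 for all x, f is convex on R.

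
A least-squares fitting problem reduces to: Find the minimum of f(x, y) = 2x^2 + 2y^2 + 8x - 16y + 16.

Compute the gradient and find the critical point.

f(x,y) = 2x^2 + 2y^2 + 8x - 16y + 16
df/dx = 4x + (8) = 0  =>  x = -2
df/dy = 4y + (-16) = 0  =>  y = 4
f(-2, 4) = 2*(-2)^2 + 2*(4)^2 + 8*(-2) + -16*(4) + 16 = -24
Hessian is diagonal with entries 4, 4 > 0, so this is a minimum.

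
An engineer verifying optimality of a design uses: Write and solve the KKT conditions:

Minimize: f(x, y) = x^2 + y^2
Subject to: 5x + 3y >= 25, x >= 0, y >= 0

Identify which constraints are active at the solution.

KKT conditions for min x^2 + y^2 s.t. 5x + 3y >= 25, x >= 0, y >= 0:
Stationarity: 2x = mu*5 + mu_x, 2y = mu*3 + mu_y, with mu, mu_x, mu_y >= 0
Complementary slackness: mu*(5x + 3y - 25) = 0, mu_x*x = 0, mu_y*y = 0
(0, 0) is infeasible (5*0 + 3*0 < 25), so if mu = 0 stationarity would force x = mu_x/2 >= 0, y = mu_y/2 >= 0 with mu_x*x = mu_y*y = 0, i.e. x = y = 0: contradiction. Hence mu > 0 and 5x + 3y = 25 is active.
Try x > 0, y > 0 (so mu_x = mu_y = 0): x = 5*mu/2, y = 3*mu/2
Substitute: 5*(5*mu/2) + 3*(3*mu/2) = 25
  mu*34/2 = 25 => mu = 25/17
x* = 125/34 > 0, y* = 75/34 > 0, consistent with mu_x = mu_y = 0.
f is convex and the constraints are linear, so this KKT point is the global minimum.
f* = 625/34
Active constraints: 5x + 3y >= 25 (holds with equality, mu = 25/17 > 0); x >= 0 and y >= 0 are inactive (mu_x = mu_y = 0).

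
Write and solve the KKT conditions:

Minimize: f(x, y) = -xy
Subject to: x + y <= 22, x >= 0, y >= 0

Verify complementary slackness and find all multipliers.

Problem: min -xy s.t. x + y <= 22 (multiplier lambda), x >= 0 (mu_x), y >= 0 (mu_y)
KKT stationarity: -y + lambda - mu_x = 0, -x + lambda - mu_y = 0, with lambda, mu_x, mu_y >= 0
Complementary slackness: lambda*(x + y - 22) = 0, mu_x*x = 0, mu_y*y = 0
If lambda = 0: y = -mu_x <= 0 and x = -mu_y <= 0 force x = y = 0 with f = 0; but x = y = 11 is feasible with f = -121 < 0, so this is not the minimum. Hence lambda > 0 and x + y = 22.
Try x > 0, y > 0 (so mu_x = mu_y = 0): y = lambda, x = lambda => x = y = lambda
x + y = 22 => 2*lambda = 22 => lambda = 11
x* = y* = 11 > 0, consistent with mu_x = mu_y = 0.
(Any feasible point with x = 0 or y = 0 has f = 0 > -121, so the minimum is not on those boundaries.)
min(-xy) = -121 (i.e. max xy = 121)
Multipliers: lambda = 11, mu_x = 0, mu_y = 0
Complementary slackness: lambda*(x + y - 22) = 11*(11 + 11 - 22) = 0, mu_x*x = 0*11 = 0, mu_y*y = 0*11 = 0. Satisfied.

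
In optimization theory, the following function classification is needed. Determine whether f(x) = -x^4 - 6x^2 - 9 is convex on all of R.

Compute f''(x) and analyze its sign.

f(x) = -x^4 - 6x^2 - 9
f'(x) = -4x^3 + -12x
f''(x) = -12x^2 + -12
f''(x) = -12x^2 + -12 <= -12 < 0 for all x
Therefore, f is concave on R.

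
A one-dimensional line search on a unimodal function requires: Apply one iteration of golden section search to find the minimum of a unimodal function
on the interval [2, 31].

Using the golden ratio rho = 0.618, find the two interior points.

Golden section search on [2, 31].
Golden ratio rho = 0.618 (approx).
Interior points:
  x_1 = 2 + (1-0.618)*29 = 13.0780
  x_2 = 2 + 0.618*29 = 19.9220
Compare f(x_1) and f(x_2) to determine which subinterval to keep.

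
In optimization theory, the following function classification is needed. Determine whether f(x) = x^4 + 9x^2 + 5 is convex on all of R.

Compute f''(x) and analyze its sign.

f(x) = x^4 + 9x^2 + 5
f'(x) = 4x^3 + 18x
f''(x) = 12x^2 + 18
f''(x) = 12x^2 + 18 >= 18 > 0 for all x
Therefore, f is convex on R.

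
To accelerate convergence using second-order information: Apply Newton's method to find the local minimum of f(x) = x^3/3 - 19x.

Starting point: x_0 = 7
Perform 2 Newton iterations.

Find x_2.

f(x) = x^3/3 - 19x
f'(x) = x^2 - 19, f''(x) = 2x
Newton update: x_{n+1} = x_n - (x_n^2 - 19)/(2*x_n)
Step 1: x_0 = 7, f'=30, f''=14, x_1 = 34/7
Step 2: x_1 = 34/7, f'=225/49, f''=68/7, x_2 = 2087/476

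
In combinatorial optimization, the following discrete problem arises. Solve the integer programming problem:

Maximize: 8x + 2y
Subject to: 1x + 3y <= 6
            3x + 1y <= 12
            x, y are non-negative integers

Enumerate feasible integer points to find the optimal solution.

Constraint 1: 1x + 3y <= 6
Constraint 2: 3x + 1y <= 12
Feasible x range (need y >= 0): 0 <= x <= min(6/1, 12/3) => x in {0, ..., 4}.
Enumerate feasible integer points row by row (the coefficient of y is 2 > 0, so for each x the largest feasible y gives the best value):
  x = 0: y <= min((6 - 1*0)/3, (12 - 3*0)/1) => y in {0, ..., 2}; best 8*0 + 2*2 = 4
  x = 1: y <= min((6 - 1*1)/3, (12 - 3*1)/1) => y in {0, ..., 1}; best 8*1 + 2*1 = 10
  x = 2: y <= min((6 - 1*2)/3, (12 - 3*2)/1) => y in {0, ..., 1}; best 8*2 + 2*1 = 18
  x = 3: y <= min((6 - 1*3)/3, (12 - 3*3)/1) => y in {0, ..., 1}; best 8*3 + 2*1 = 26
  x = 4: y <= min((6 - 1*4)/3, (12 - 3*4)/1) => y in {0}; best 8*4 + 2*0 = 32
The maximum 8x + 2y = 32 is achieved at x = 4, y = 0.
Check: 1*4 + 3*0 = 4 <= 6 and 3*4 + 1*0 = 12 <= 12.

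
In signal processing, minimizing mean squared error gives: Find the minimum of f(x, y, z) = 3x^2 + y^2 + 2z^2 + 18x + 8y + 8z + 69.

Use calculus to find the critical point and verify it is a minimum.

f(x,y,z) = 3x^2 + y^2 + 2z^2 + 18x + 8y + 8z + 69
df/dx = 6x + (18) = 0 => x = -3
df/dy = 2y + (8) = 0 => y = -4
df/dz = 4z + (8) = 0 => z = -2
f(-3,-4,-2) = 3*(-3)^2 + 1*(-4)^2 + 2*(-2)^2 + 18*(-3) + 8*(-4) + 8*(-2) + 69 = 18
Hessian is diagonal with entries 6, 2, 4 > 0, confirmed minimum.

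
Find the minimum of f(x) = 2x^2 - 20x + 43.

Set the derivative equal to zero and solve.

f(x) = 2x^2 - 20x + 43
f'(x) = 4x + (-20) = 0
x = 20/4 = 5
f(5) = -7
Since f''(x) = 4 > 0, this is a minimum.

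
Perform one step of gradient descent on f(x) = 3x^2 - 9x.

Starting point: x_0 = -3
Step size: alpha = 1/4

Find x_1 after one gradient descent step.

f(x) = 3x^2 - 9x
f'(x) = 6x - 9
f'(-3) = 6*-3 + (-9) = -27
x_1 = x_0 - alpha * f'(x_0) = -3 - 1/4 * -27 = 15/4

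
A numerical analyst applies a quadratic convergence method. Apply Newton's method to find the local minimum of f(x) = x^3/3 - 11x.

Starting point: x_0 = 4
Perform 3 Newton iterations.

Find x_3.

f(x) = x^3/3 - 11x
f'(x) = x^2 - 11, f''(x) = 2x
Newton update: x_{n+1} = x_n - (x_n^2 - 11)/(2*x_n)
Step 1: x_0 = 4, f'=5, f''=8, x_1 = 27/8
Step 2: x_1 = 27/8, f'=25/64, f''=27/4, x_2 = 1433/432
Step 3: x_2 = 1433/432, f'=625/186624, f''=1433/216, x_3 = 4106353/1238112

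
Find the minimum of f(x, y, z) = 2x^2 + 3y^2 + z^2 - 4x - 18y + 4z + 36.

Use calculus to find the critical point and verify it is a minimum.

f(x,y,z) = 2x^2 + 3y^2 + z^2 - 4x - 18y + 4z + 36
df/dx = 4x + (-4) = 0 => x = 1
df/dy = 6y + (-18) = 0 => y = 3
df/dz = 2z + (4) = 0 => z = -2
f(1,3,-2) = 2*(1)^2 + 3*(3)^2 + 1*(-2)^2 + -4*(1) + -18*(3) + 4*(-2) + 36 = 3
Hessian is diagonal with entries 4, 6, 2 > 0, confirmed minimum.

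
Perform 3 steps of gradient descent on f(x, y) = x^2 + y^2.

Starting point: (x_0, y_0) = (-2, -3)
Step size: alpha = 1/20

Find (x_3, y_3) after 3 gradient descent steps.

f(x,y) = x^2 + y^2
grad_x = 2x + 0y, grad_y = 2y + 0x
Step 1: grad = (-4, -6), (-9/5, -27/10)
Step 2: grad = (-18/5, -27/5), (-81/50, -243/100)
Step 3: grad = (-81/25, -243/50), (-729/500, -2187/1000)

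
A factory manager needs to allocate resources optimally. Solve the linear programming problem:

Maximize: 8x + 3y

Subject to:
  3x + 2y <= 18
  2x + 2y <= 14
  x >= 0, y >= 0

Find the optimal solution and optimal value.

Feasible vertices: (0, 0), (0, 7), (4, 3), (6, 0)
Objective 8x + 3y at each:
  (0, 0): 0
  (0, 7): 21
  (4, 3): 41
  (6, 0): 48
Maximum is 48 at (6, 0).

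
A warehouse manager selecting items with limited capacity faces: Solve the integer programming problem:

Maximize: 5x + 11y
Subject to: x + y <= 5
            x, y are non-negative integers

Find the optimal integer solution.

Objective: 5x + 11y, constraint: x + y <= 5
Coefficient of y is 11 > coefficient of x is 5, so allocate the entire budget to y.
Optimal: x = 0, y = 5, value = 55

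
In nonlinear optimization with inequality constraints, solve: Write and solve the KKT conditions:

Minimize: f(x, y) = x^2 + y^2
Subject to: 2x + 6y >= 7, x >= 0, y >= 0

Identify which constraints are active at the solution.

KKT conditions for min x^2 + y^2 s.t. 2x + 6y >= 7, x >= 0, y >= 0:
Stationarity: 2x = mu*2 + mu_x, 2y = mu*6 + mu_y, with mu, mu_x, mu_y >= 0
Complementary slackness: mu*(2x + 6y - 7) = 0, mu_x*x = 0, mu_y*y = 0
(0, 0) is infeasible (2*0 + 6*0 < 7), so if mu = 0 stationarity would force x = mu_x/2 >= 0, y = mu_y/2 >= 0 with mu_x*x = mu_y*y = 0, i.e. x = y = 0: contradiction. Hence mu > 0 and 2x + 6y = 7 is active.
Try x > 0, y > 0 (so mu_x = mu_y = 0): x = 2*mu/2, y = 6*mu/2
Substitute: 2*(2*mu/2) + 6*(6*mu/2) = 7
  mu*40/2 = 7 => mu = 7/20
x* = 7/20 > 0, y* = 21/20 > 0, consistent with mu_x = mu_y = 0.
f is convex and the constraints are linear, so this KKT point is the global minimum.
f* = 49/40
Active constraints: 2x + 6y >= 7 (holds with equality, mu = 7/20 > 0); x >= 0 and y >= 0 are inactive (mu_x = mu_y = 0).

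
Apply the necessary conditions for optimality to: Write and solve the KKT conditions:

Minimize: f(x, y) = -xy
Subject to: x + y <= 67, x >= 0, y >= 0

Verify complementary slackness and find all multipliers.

Problem: min -xy s.t. x + y <= 67 (multiplier lambda), x >= 0 (mu_x), y >= 0 (mu_y)
KKT stationarity: -y + lambda - mu_x = 0, -x + lambda - mu_y = 0, with lambda, mu_x, mu_y >= 0
Complementary slackness: lambda*(x + y - 67) = 0, mu_x*x = 0, mu_y*y = 0
If lambda = 0: y = -mu_x <= 0 and x = -mu_y <= 0 force x = y = 0 with f = 0; but x = y = 67/2 is feasible with f = -4489/4 < 0, so this is not the minimum. Hence lambda > 0 and x + y = 67.
Try x > 0, y > 0 (so mu_x = mu_y = 0): y = lambda, x = lambda => x = y = lambda
x + y = 67 => 2*lambda = 67 => lambda = 67/2
x* = y* = 67/2 > 0, consistent with mu_x = mu_y = 0.
(Any feasible point with x = 0 or y = 0 has f = 0 > -4489/4, so the minimum is not on those boundaries.)
min(-xy) = -4489/4 (i.e. max xy = 4489/4)
Multipliers: lambda = 67/2, mu_x = 0, mu_y = 0
Complementary slackness: lambda*(x + y - 67) = 67/2*(67/2 + 67/2 - 67) = 0, mu_x*x = 0*67/2 = 0, mu_y*y = 0*67/2 = 0. Satisfied.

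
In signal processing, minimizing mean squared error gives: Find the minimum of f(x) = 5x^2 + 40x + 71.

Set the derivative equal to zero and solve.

f(x) = 5x^2 + 40x + 71
f'(x) = 10x + (40) = 0
x = -40/10 = -4
f(-4) = -9
Since f''(x) = 10 > 0, this is a minimum.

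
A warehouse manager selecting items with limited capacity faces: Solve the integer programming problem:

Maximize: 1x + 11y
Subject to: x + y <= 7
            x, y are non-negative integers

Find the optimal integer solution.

Objective: 1x + 11y, constraint: x + y <= 7
Coefficient of y is 11 > coefficient of x is 1, so allocate the entire budget to y.
Optimal: x = 0, y = 7, value = 77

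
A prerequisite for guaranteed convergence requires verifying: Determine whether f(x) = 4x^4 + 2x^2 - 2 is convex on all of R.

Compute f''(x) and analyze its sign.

f(x) = 4x^4 + 2x^2 - 2
f'(x) = 16x^3 + 4x
f''(x) = 48x^2 + 4
f''(x) = 48x^2 + 4 >= 4 > 0 for all x
Therefore, f is convex on R.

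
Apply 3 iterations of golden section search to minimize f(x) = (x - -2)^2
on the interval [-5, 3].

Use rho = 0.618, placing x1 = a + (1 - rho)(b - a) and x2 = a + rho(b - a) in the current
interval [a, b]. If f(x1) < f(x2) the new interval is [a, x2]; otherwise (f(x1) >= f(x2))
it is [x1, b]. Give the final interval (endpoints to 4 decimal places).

Golden section search for min of f(x) = (x - -2)^2 on [-5, 3].
Each step: x1 = a + (1 - rho)(b - a), x2 = a + rho(b - a); if f(x1) < f(x2) keep [a, x2], otherwise keep [x1, b].
Step 1: [-5.0000, 3.0000], x1=-1.9440 (f=0.0031), x2=-0.0560 (f=3.7791); f(x1) < f(x2) => keep [-5.0000, -0.0560]
Step 2: [-5.0000, -0.0560], x1=-3.1114 (f=1.2352), x2=-1.9446 (f=0.0031); f(x1) > f(x2) => keep [-3.1114, -0.0560]
Step 3: [-3.1114, -0.0560], x1=-1.9442 (f=0.0031), x2=-1.2232 (f=0.6035); f(x1) < f(x2) => keep [-3.1114, -1.2232]
Final interval: [-3.1114, -1.2232]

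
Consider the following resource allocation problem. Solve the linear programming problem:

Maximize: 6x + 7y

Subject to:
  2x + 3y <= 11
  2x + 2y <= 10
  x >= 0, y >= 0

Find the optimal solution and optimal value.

Feasible vertices: (0, 0), (0, 11/3), (4, 1), (5, 0)
Objective 6x + 7y at each:
  (0, 0): 0
  (0, 11/3): 77/3
  (4, 1): 31
  (5, 0): 30
Maximum is 31 at (4, 1).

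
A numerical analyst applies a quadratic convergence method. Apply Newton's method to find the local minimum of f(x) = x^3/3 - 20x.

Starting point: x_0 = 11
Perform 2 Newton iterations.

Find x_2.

f(x) = x^3/3 - 20x
f'(x) = x^2 - 20, f''(x) = 2x
Newton update: x_{n+1} = x_n - (x_n^2 - 20)/(2*x_n)
Step 1: x_0 = 11, f'=101, f''=22, x_1 = 141/22
Step 2: x_1 = 141/22, f'=10201/484, f''=141/11, x_2 = 29561/6204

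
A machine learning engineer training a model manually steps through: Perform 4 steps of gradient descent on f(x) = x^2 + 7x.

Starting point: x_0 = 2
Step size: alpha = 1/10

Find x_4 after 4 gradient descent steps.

f(x) = x^2 + 7x, f'(x) = 2x + (7)
Step 1: f'(2) = 11, x_1 = 2 - 1/10 * 11 = 9/10
Step 2: f'(9/10) = 44/5, x_2 = 9/10 - 1/10 * 44/5 = 1/50
Step 3: f'(1/50) = 176/25, x_3 = 1/50 - 1/10 * 176/25 = -171/250
Step 4: f'(-171/250) = 704/125, x_4 = -171/250 - 1/10 * 704/125 = -1559/1250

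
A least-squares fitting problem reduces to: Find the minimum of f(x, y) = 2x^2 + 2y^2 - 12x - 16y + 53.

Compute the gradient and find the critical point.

f(x,y) = 2x^2 + 2y^2 - 12x - 16y + 53
df/dx = 4x + (-12) = 0  =>  x = 3
df/dy = 4y + (-16) = 0  =>  y = 4
f(3, 4) = 2*(3)^2 + 2*(4)^2 + -12*(3) + -16*(4) + 53 = 3
Hessian is diagonal with entries 4, 4 > 0, so this is a minimum.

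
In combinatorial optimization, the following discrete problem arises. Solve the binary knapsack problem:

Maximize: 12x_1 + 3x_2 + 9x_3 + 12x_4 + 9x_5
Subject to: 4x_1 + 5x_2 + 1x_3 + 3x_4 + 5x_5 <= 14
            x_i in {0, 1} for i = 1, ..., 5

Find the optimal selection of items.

Items: item 1 (v=12, w=4), item 2 (v=3, w=5), item 3 (v=9, w=1), item 4 (v=12, w=3), item 5 (v=9, w=5)
Capacity: 14
Checking all 32 subsets (w = total weight, v = total value):
  {}: w = 0, v = 0
  {1}: w = 4, v = 12
  {2}: w = 5, v = 3
  {3}: w = 1, v = 9
  {4}: w = 3, v = 12
  {5}: w = 5, v = 9
  {1, 2}: w = 9, v = 15
  {1, 3}: w = 5, v = 21
  {1, 4}: w = 7, v = 24
  {1, 5}: w = 9, v = 21
  {2, 3}: w = 6, v = 12
  {2, 4}: w = 8, v = 15
  {2, 5}: w = 10, v = 12
  {3, 4}: w = 4, v = 21
  {3, 5}: w = 6, v = 18
  {4, 5}: w = 8, v = 21
  {1, 2, 3}: w = 10, v = 24
  {1, 2, 4}: w = 12, v = 27
  {1, 2, 5}: w = 14, v = 24
  {1, 3, 4}: w = 8, v = 33
  {1, 3, 5}: w = 10, v = 30
  {1, 4, 5}: w = 12, v = 33
  {2, 3, 4}: w = 9, v = 24
  {2, 3, 5}: w = 11, v = 21
  {2, 4, 5}: w = 13, v = 24
  {3, 4, 5}: w = 9, v = 30
  {1, 2, 3, 4}: w = 13, v = 36
  {1, 2, 3, 5}: w = 15 > 14, infeasible
  {1, 2, 4, 5}: w = 17 > 14, infeasible
  {1, 3, 4, 5}: w = 13, v = 42
  {2, 3, 4, 5}: w = 14, v = 33
  {1, 2, 3, 4, 5}: w = 18 > 14, infeasible
Best feasible subset: items [1, 3, 4, 5]
Total weight: 13 <= 14, total value: 42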